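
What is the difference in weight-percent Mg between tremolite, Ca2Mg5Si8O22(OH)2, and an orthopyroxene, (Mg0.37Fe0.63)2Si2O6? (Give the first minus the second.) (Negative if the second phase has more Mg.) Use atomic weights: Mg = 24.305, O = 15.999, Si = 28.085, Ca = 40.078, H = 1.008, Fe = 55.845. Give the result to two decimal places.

First mineral: 121.525 g Mg in 812.353 g formula = 14.96 wt% Mg.
Second mineral: 17.986 g Mg in 240.514 g formula = 7.48 wt% Mg.
14.96% − 7.48% gives a difference of 7.48 percentage points.

7.48 percentage points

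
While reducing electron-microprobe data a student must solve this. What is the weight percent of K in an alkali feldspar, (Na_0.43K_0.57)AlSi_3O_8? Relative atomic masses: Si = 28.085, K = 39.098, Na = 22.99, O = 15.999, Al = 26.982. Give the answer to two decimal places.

M((Na_0.43K_0.57)AlSi_3O_8) = 271.401 g/mol.
K contributes 0.57 × 39.098 = 22.286 g per mole.
22.286/271.401 = 0.0821 → 8.21%.

8.21 weight percent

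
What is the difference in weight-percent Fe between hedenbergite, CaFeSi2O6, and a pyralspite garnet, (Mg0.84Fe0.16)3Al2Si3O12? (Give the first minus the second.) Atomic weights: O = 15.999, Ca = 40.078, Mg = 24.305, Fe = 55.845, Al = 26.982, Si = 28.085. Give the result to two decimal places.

First mineral: 55.845 g Fe in 248.087 g formula = 22.51 wt% Fe.
Second mineral: 26.806 g Fe in 418.261 g formula = 6.41 wt% Fe.
22.51% − 6.41% gives a difference of 16.10 percentage points.

16.10 percentage points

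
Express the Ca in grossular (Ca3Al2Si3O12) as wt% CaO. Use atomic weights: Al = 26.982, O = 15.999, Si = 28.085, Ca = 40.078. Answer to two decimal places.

37.35 wt%

Formula mass = 450.441 g/mol.
3 Ca → 3.0000 mol CaO per formula unit; M(CaO) = 56.077, so CaO mass = 168.231 g.
168.231/450.441 × 100 = 37.35 wt%.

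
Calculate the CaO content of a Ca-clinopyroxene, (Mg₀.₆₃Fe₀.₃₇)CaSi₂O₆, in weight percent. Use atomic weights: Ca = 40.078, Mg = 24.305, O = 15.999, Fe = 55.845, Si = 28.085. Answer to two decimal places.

24.57 wt%

Formula mass = 228.217 g/mol.
1 Ca → 1.0000 mol CaO per formula unit; M(CaO) = 56.077, so CaO mass = 56.077 g.
56.077/228.217 × 100 = 24.57 wt%.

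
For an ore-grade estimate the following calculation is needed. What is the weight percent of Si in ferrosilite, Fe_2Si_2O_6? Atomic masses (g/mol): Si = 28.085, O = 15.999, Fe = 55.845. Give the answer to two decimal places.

M(Fe_2Si_2O_6) = 263.854 g/mol.
Si contributes 2 × 28.085 = 56.170 g per mole.
56.170/263.854 = 0.2129 → 21.29%.

21.29 wt%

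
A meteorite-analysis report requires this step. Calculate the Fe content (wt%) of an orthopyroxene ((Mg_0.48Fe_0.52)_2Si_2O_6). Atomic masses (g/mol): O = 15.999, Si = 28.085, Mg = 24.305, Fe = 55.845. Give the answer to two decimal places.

24.87 wt%

M((Mg_0.48Fe_0.52)_2Si_2O_6) = 233.576 g/mol.
Fe contributes 1.04 × 55.845 = 58.079 g per mole.
58.079/233.576 = 0.2487 → 24.87%.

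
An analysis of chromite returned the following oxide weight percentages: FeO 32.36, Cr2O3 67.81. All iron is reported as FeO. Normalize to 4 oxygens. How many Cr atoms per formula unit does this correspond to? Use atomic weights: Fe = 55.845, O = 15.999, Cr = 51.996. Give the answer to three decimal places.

1.995 Cr apfu

FeO (M=71.844): mol = 0.45042; Fe = 0.45042, O = 0.45042.
Cr2O3 (M=151.989): mol = 0.44615; Cr = 0.89230, O = 1.33845.
ΣO = 1.78887; factor = 4/ΣO = 2.23605.
Cr apfu = 0.89230 × 2.23605 = 1.995.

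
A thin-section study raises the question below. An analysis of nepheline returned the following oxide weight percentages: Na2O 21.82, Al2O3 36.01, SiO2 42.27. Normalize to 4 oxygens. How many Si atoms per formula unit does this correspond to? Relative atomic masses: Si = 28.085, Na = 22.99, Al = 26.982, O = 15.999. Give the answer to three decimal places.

0.998 Si apfu

Na2O (M=61.979): mol = 0.35205; Na = 0.70410, O = 0.35205.
Al2O3 (M=101.961): mol = 0.35317; Al = 0.70634, O = 1.05951.
SiO2 (M=60.083): mol = 0.70353; Si = 0.70353, O = 1.40706.
ΣO = 2.81862; factor = 4/ΣO = 1.41913.
Si apfu = 0.70353 × 1.41913 = 0.998.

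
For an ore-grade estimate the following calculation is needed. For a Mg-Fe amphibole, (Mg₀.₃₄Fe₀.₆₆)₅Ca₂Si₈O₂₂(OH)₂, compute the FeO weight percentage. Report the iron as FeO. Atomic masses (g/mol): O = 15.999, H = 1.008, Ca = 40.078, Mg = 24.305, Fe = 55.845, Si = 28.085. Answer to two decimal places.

25.87 wt%

M((Mg₀.₃₄Fe₀.₆₆)₅Ca₂Si₈O₂₂(OH)₂) = 916.435 g/mol; M(FeO) = 71.844 g/mol.
Moles FeO per formula unit = 3.30 Fe ÷ 1 = 3.3000.
FeO fraction = (3.3000 × 71.844) / 916.435 = 237.085/916.435 = 0.2587.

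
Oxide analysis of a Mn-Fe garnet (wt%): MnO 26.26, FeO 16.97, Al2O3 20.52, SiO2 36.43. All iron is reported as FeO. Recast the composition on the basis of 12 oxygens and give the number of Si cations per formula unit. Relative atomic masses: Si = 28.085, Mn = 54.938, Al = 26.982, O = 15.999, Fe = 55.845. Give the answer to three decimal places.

3.003 Si apfu

26.26 wt% MnO ÷ 70.937 g/mol = 0.37019 mol, giving 0.37019 Mn and 0.37019 O.
16.97 wt% FeO ÷ 71.844 g/mol = 0.23621 mol, giving 0.23621 Fe and 0.23621 O.
20.52 wt% Al2O3 ÷ 101.961 g/mol = 0.20125 mol, giving 0.40250 Al and 0.60375 O.
36.43 wt% SiO2 ÷ 60.083 g/mol = 0.60633 mol, giving 0.60633 Si and 1.21266 O.
Oxygen sums to 2.42281; scaling by 12/2.42281 = 4.95293 puts the formula on 12 O.
Si: 0.60633 × 4.95293 = 3.003 atoms per formula unit.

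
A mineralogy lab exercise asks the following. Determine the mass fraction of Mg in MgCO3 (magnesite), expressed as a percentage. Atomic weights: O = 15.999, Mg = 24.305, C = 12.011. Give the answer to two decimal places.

28.83 mass %

Formula mass = 1×24.305 + 1×12.011 + 3×15.999 = 84.313 g/mol, of which 24.305 g is Mg.
So Mg makes up 24.305/84.313 = 0.2883 of the mass, i.e. 28.83%.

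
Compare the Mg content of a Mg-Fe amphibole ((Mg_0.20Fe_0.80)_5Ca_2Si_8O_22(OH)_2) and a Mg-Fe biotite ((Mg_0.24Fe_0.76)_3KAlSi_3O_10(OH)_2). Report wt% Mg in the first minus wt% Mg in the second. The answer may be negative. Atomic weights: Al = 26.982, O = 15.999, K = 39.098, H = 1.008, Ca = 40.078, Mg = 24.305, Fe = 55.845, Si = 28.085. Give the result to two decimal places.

-0.99 percentage points

Mg in (Mg_0.20Fe_0.80)_5Ca_2Si_8O_22(OH)_2: molar mass 938.513 g/mol; 1×24.305 = 24.305 g → 2.59 wt%.
Mg in (Mg_0.24Fe_0.76)_3KAlSi_3O_10(OH)_2: molar mass 489.165 g/mol; 0.72×24.305 = 17.500 g → 3.58 wt%.
Difference = 2.59 − 3.58 = -0.99 percentage points.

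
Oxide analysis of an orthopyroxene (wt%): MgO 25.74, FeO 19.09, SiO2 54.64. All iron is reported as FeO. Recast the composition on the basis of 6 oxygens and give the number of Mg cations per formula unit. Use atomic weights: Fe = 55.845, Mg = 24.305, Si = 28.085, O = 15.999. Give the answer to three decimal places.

1.407 Mg apfu

MgO: 25.74/40.304 = 0.63865 mol → 0.63865 mol Mg, 0.63865 mol O.
FeO: 19.09/71.844 = 0.26571 mol → 0.26571 mol Fe, 0.26571 mol O.
SiO2: 54.64/60.083 = 0.90941 mol → 0.90941 mol Si, 1.81882 mol O.
Total oxygen = 2.72318 mol. Normalization factor = 6/2.72318 = 2.20331.
Mg per 6 O = 0.63865 × 2.20331 = 1.407.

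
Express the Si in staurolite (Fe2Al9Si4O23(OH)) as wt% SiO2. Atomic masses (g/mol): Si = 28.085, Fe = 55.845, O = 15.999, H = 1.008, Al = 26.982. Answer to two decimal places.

M(Fe2Al9Si4O23(OH)) = 851.852 g/mol; M(SiO2) = 60.083 g/mol.
Moles SiO2 per formula unit = 4 Si ÷ 1 = 4.0000.
SiO2 fraction = (4.0000 × 60.083) / 851.852 = 240.332/851.852 = 0.2821.

28.21 wt%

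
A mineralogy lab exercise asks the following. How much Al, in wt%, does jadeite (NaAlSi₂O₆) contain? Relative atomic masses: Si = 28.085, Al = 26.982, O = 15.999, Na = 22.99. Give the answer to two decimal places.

Formula mass = 1·22.99 + 1·26.982 + 2·28.085 + 6·15.999 = 202.136 g/mol, of which 26.982 g is Al.
So Al makes up 26.982/202.136 = 0.1335 of the mass, i.e. 13.35%.

13.35 wt%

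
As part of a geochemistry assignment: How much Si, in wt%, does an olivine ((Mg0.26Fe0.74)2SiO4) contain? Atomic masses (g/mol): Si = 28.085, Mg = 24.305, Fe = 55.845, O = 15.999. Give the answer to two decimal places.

Molar mass of (Mg0.26Fe0.74)2SiO4: 0.52·24.305 + 1.48·55.845 + 1·28.085 + 4·15.999 = 187.370 g/mol.
Mass of Si per formula unit: 1 × 28.085 = 28.085 g.
Weight fraction Si = 28.085 / 187.370 = 0.1499.

14.99 wt%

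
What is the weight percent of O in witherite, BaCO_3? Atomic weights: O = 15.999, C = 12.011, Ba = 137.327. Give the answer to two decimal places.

24.32 weight percent

Molar mass of BaCO_3: 1×137.327 + 1×12.011 + 3×15.999 = 197.335 g/mol.
Mass of O per formula unit: 3 × 15.999 = 47.997 g.
Weight fraction O = 47.997 / 197.335 = 0.2432.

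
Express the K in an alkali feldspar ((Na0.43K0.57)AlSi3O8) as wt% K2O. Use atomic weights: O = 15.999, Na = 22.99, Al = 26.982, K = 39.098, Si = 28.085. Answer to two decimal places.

9.89 wt%

Formula mass = 271.401 g/mol.
0.57 K → 0.2850 mol K2O per formula unit; M(K2O) = 94.195, so K2O mass = 26.846 g.
26.846/271.401 × 100 = 9.89 wt%.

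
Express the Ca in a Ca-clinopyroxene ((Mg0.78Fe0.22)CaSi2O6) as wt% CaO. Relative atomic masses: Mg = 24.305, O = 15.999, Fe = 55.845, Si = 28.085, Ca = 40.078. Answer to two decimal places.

Molar mass of (Mg0.78Fe0.22)CaSi2O6 = 0.78*24.305 + 0.22*55.845 + 1*40.078 + 2*28.085 + 6*15.999 = 223.486 g/mol.
Each formula unit contains 1 Ca, equivalent to 1/1 = 1.0000 mol CaO.
M(CaO) = 1×40.078 + 1×15.999 = 56.077 g/mol.
Mass of CaO per formula unit = 1.0000 × 56.077 = 56.077 g.
CaO wt% = 56.077 / 223.486 × 100 = 25.09%.

25.09 wt%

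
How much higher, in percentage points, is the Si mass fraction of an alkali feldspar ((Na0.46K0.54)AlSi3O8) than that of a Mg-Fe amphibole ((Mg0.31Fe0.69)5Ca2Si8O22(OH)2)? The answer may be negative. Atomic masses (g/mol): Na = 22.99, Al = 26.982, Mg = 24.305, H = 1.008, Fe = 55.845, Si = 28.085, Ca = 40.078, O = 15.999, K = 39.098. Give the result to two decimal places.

6.71 percentage points

Si in (Na0.46K0.54)AlSi3O8: molar mass 270.917 g/mol; 3×28.085 = 84.255 g → 31.10 wt%.
Si in (Mg0.31Fe0.69)5Ca2Si8O22(OH)2: molar mass 921.166 g/mol; 8×28.085 = 224.680 g → 24.39 wt%.
Difference = 31.10 − 24.39 = 6.71 percentage points.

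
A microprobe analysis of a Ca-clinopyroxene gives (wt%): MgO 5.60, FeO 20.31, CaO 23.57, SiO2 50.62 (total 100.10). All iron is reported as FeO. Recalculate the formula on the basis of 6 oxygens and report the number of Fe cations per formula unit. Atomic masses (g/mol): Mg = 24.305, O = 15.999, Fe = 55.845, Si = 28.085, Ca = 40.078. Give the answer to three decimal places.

0.671 Fe apfu

MgO (M=40.304): mol = 0.13894; Mg = 0.13894, O = 0.13894.
FeO (M=71.844): mol = 0.28270; Fe = 0.28270, O = 0.28270.
CaO (M=56.077): mol = 0.42031; Ca = 0.42031, O = 0.42031.
SiO2 (M=60.083): mol = 0.84250; Si = 0.84250, O = 1.68500.
ΣO = 2.52695; factor = 6/ΣO = 2.37440.
Fe apfu = 0.28270 × 2.37440 = 0.671.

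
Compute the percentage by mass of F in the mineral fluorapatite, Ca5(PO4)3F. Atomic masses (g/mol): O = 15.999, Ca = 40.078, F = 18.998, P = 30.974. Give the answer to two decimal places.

3.77 wt%

Molar mass of Ca5(PO4)3F: 5*40.078 + 3*30.974 + 12*15.999 + 1*18.998 = 504.298 g/mol.
Mass of F per formula unit: 1 × 18.998 = 18.998 g.
Weight fraction F = 18.998 / 504.298 = 0.0377.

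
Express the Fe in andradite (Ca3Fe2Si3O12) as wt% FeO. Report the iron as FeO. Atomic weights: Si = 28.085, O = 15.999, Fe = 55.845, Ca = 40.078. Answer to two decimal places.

M(Ca3Fe2Si3O12) = 508.167 g/mol; M(FeO) = 71.844 g/mol.
Moles FeO per formula unit = 2 Fe ÷ 1 = 2.0000.
FeO fraction = (2.0000 × 71.844) / 508.167 = 143.688/508.167 = 0.2828.

28.28 wt%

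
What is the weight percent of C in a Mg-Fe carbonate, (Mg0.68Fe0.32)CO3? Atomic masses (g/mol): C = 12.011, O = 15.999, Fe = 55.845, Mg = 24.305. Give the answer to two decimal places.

Formula mass = 0.68·24.305 + 0.32·55.845 + 1·12.011 + 3·15.999 = 94.406 g/mol, of which 12.011 g is C.
So C makes up 12.011/94.406 = 0.1272 of the mass, i.e. 12.72%.

12.72 weight percent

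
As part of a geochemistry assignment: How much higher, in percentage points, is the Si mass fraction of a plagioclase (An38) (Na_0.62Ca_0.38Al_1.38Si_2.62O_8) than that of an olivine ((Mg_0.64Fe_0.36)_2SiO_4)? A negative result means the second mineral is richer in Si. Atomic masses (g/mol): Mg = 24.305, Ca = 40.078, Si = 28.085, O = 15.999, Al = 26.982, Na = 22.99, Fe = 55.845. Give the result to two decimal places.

10.24 percentage points

First mineral: 73.583 g Si in 268.293 g formula = 27.43 wt% Si.
Second mineral: 28.085 g Si in 163.400 g formula = 17.19 wt% Si.
27.43% − 17.19% gives a difference of 10.24 percentage points.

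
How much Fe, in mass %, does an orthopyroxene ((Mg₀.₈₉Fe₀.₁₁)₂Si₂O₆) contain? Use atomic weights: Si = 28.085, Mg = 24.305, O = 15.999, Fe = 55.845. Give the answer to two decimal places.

Molar mass of (Mg₀.₈₉Fe₀.₁₁)₂Si₂O₆: 1.78×24.305 + 0.22×55.845 + 2×28.085 + 6×15.999 = 207.713 g/mol.
Mass of Fe per formula unit: 0.22 × 55.845 = 12.286 g.
Weight fraction Fe = 12.286 / 207.713 = 0.0591.

5.91 mass %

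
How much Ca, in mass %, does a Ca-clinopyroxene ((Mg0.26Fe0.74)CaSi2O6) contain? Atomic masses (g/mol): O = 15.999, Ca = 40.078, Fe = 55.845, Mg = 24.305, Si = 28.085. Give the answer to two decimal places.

16.71 mass %

Molar mass of (Mg0.26Fe0.74)CaSi2O6: 0.26*24.305 + 0.74*55.845 + 1*40.078 + 2*28.085 + 6*15.999 = 239.887 g/mol.
Mass of Ca per formula unit: 1 × 40.078 = 40.078 g.
Weight fraction Ca = 40.078 / 239.887 = 0.1671.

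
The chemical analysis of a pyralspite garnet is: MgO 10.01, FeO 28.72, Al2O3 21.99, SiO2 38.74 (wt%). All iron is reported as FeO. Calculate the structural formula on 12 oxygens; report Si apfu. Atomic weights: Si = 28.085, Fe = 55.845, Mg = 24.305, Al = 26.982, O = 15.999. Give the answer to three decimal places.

MgO: 10.01/40.304 = 0.24836 mol → 0.24836 mol Mg, 0.24836 mol O.
FeO: 28.72/71.844 = 0.39976 mol → 0.39976 mol Fe, 0.39976 mol O.
Al2O3: 21.99/101.961 = 0.21567 mol → 0.43134 mol Al, 0.64701 mol O.
SiO2: 38.74/60.083 = 0.64477 mol → 0.64477 mol Si, 1.28954 mol O.
Total oxygen = 2.58467 mol. Normalization factor = 12/2.58467 = 4.64276.
Si per 12 O = 0.64477 × 4.64276 = 2.994.

2.994 Si apfu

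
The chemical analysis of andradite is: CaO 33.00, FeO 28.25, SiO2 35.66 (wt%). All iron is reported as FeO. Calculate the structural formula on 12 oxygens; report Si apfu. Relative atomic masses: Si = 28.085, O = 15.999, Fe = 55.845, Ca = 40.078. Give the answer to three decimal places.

3.284 Si apfu

33.00 wt% CaO ÷ 56.077 g/mol = 0.58848 mol, giving 0.58848 Ca and 0.58848 O.
28.25 wt% FeO ÷ 71.844 g/mol = 0.39321 mol, giving 0.39321 Fe and 0.39321 O.
35.66 wt% SiO2 ÷ 60.083 g/mol = 0.59351 mol, giving 0.59351 Si and 1.18702 O.
Oxygen sums to 2.16871; scaling by 12/2.16871 = 5.53324 puts the formula on 12 O.
Si: 0.59351 × 5.53324 = 3.284 atoms per formula unit.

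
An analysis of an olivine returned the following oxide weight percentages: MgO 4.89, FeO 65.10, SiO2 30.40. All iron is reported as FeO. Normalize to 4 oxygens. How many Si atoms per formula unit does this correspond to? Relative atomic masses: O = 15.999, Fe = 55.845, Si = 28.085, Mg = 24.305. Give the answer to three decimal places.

4.89 wt% MgO ÷ 40.304 g/mol = 0.12133 mol, giving 0.12133 Mg and 0.12133 O.
65.10 wt% FeO ÷ 71.844 g/mol = 0.90613 mol, giving 0.90613 Fe and 0.90613 O.
30.40 wt% SiO2 ÷ 60.083 g/mol = 0.50597 mol, giving 0.50597 Si and 1.01194 O.
Oxygen sums to 2.03940; scaling by 4/2.03940 = 1.96136 puts the formula on 4 O.
Si: 0.50597 × 1.96136 = 0.992 atoms per formula unit.

0.992 Si apfu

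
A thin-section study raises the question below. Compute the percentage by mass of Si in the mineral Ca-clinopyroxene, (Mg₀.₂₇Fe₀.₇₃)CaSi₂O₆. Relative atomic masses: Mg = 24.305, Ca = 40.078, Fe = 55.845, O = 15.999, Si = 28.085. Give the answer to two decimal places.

23.45 wt%

M((Mg₀.₂₇Fe₀.₇₃)CaSi₂O₆) = 239.571 g/mol.
Si contributes 2 × 28.085 = 56.170 g per mole.
56.170/239.571 = 0.2345 → 23.45%.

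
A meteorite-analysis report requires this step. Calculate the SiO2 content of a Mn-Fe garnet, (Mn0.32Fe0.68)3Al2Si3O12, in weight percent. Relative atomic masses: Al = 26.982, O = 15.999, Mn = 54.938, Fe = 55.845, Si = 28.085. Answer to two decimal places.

36.28 wt%

Formula mass = 496.871 g/mol.
3 Si → 3.0000 mol SiO2 per formula unit; M(SiO2) = 60.083, so SiO2 mass = 180.249 g.
180.249/496.871 × 100 = 36.28 wt%.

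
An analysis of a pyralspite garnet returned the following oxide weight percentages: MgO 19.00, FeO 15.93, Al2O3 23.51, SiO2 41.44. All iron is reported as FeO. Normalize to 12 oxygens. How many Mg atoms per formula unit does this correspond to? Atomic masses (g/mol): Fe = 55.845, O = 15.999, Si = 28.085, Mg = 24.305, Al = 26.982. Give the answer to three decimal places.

2.046 Mg apfu

MgO: 19.00/40.304 = 0.47142 mol → 0.47142 mol Mg, 0.47142 mol O.
FeO: 15.93/71.844 = 0.22173 mol → 0.22173 mol Fe, 0.22173 mol O.
Al2O3: 23.51/101.961 = 0.23058 mol → 0.46116 mol Al, 0.69174 mol O.
SiO2: 41.44/60.083 = 0.68971 mol → 0.68971 mol Si, 1.37942 mol O.
Total oxygen = 2.76431 mol. Normalization factor = 12/2.76431 = 4.34105.
Mg per 12 O = 0.47142 × 4.34105 = 2.046.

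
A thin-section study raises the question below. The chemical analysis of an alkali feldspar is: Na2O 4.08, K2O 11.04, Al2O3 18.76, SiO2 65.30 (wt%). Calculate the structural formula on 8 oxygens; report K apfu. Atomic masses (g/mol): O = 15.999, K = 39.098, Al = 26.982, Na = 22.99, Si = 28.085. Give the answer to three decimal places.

0.645 K apfu

Na2O (M=61.979): mol = 0.06583; Na = 0.13166, O = 0.06583.
K2O (M=94.195): mol = 0.11720; K = 0.23440, O = 0.11720.
Al2O3 (M=101.961): mol = 0.18399; Al = 0.36798, O = 0.55197.
SiO2 (M=60.083): mol = 1.08683; Si = 1.08683, O = 2.17366.
ΣO = 2.90866; factor = 8/ΣO = 2.75041.
K apfu = 0.23440 × 2.75041 = 0.645.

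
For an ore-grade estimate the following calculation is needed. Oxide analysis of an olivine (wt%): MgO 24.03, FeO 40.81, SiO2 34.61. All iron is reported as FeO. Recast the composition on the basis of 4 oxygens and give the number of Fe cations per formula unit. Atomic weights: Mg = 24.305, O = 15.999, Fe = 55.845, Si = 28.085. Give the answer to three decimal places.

0.981 Fe apfu

MgO (M=40.304): mol = 0.59622; Mg = 0.59622, O = 0.59622.
FeO (M=71.844): mol = 0.56804; Fe = 0.56804, O = 0.56804.
SiO2 (M=60.083): mol = 0.57604; Si = 0.57604, O = 1.15208.
ΣO = 2.31634; factor = 4/ΣO = 1.72686.
Fe apfu = 0.56804 × 1.72686 = 0.981.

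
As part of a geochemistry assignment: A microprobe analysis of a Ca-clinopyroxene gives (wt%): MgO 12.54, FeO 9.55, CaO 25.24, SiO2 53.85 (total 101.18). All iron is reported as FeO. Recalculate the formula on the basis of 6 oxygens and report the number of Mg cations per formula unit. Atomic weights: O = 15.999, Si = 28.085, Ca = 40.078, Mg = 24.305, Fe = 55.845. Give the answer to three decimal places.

MgO: 12.54/40.304 = 0.31114 mol → 0.31114 mol Mg, 0.31114 mol O.
FeO: 9.55/71.844 = 0.13293 mol → 0.13293 mol Fe, 0.13293 mol O.
CaO: 25.24/56.077 = 0.45010 mol → 0.45010 mol Ca, 0.45010 mol O.
SiO2: 53.85/60.083 = 0.89626 mol → 0.89626 mol Si, 1.79252 mol O.
Total oxygen = 2.68669 mol. Normalization factor = 6/2.68669 = 2.23323.
Mg per 6 O = 0.31114 × 2.23323 = 0.695.

0.695 Mg apfu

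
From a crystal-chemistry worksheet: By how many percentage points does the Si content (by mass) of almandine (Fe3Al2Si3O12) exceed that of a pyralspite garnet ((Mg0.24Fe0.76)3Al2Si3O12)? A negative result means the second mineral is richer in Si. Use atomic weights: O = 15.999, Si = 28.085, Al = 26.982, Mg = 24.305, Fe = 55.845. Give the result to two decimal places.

-0.81 percentage points

First mineral: 84.255 g Si in 497.742 g formula = 16.93 wt% Si.
Second mineral: 84.255 g Si in 475.033 g formula = 17.74 wt% Si.
16.93% − 17.74% gives a difference of -0.81 percentage points.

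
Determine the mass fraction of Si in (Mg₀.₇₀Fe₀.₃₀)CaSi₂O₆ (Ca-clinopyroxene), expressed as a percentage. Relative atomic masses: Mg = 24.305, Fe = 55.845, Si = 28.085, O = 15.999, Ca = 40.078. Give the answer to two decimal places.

Molar mass of (Mg₀.₇₀Fe₀.₃₀)CaSi₂O₆: 0.70×24.305 + 0.30×55.845 + 1×40.078 + 2×28.085 + 6×15.999 = 226.009 g/mol.
Mass of Si per formula unit: 2 × 28.085 = 56.170 g.
Weight fraction Si = 56.170 / 226.009 = 0.2485.

24.85 wt%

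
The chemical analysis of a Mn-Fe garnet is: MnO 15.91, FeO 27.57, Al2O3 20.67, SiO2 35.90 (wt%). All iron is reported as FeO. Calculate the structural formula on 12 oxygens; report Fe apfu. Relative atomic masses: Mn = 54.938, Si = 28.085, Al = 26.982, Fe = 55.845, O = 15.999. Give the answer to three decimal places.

1.910 Fe apfu

MnO (M=70.937): mol = 0.22428; Mn = 0.22428, O = 0.22428.
FeO (M=71.844): mol = 0.38375; Fe = 0.38375, O = 0.38375.
Al2O3 (M=101.961): mol = 0.20272; Al = 0.40544, O = 0.60816.
SiO2 (M=60.083): mol = 0.59751; Si = 0.59751, O = 1.19502.
ΣO = 2.41121; factor = 12/ΣO = 4.97675.
Fe apfu = 0.38375 × 4.97675 = 1.910.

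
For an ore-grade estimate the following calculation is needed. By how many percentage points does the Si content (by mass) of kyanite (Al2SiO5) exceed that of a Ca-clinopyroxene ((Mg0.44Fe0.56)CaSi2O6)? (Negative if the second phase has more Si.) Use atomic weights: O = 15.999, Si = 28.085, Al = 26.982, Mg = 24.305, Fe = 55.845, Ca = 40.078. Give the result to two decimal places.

M(Al2SiO5) = 162.044 g/mol, so wt% Si = 28.085/162.044 × 100 = 17.33%.
M((Mg0.44Fe0.56)CaSi2O6) = 234.209 g/mol, so wt% Si = 56.170/234.209 × 100 = 23.98%.
17.33 − 23.98 = -6.65 pp.

-6.65 percentage points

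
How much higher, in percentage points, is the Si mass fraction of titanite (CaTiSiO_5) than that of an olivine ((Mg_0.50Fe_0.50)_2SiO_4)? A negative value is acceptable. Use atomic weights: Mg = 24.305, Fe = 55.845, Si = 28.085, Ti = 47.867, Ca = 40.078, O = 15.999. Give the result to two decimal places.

Si in CaTiSiO_5: molar mass 196.025 g/mol; 1×28.085 = 28.085 g → 14.33 wt%.
Si in (Mg_0.50Fe_0.50)_2SiO_4: molar mass 172.231 g/mol; 1×28.085 = 28.085 g → 16.31 wt%.
Difference = 14.33 − 16.31 = -1.98 percentage points.

-1.98 percentage points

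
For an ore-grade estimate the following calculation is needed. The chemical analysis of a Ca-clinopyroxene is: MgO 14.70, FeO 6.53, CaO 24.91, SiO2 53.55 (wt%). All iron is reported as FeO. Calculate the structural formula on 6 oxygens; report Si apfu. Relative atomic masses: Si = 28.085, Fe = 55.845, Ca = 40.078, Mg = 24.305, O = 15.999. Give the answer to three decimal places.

1.994 Si apfu

MgO: 14.70/40.304 = 0.36473 mol → 0.36473 mol Mg, 0.36473 mol O.
FeO: 6.53/71.844 = 0.09089 mol → 0.09089 mol Fe, 0.09089 mol O.
CaO: 24.91/56.077 = 0.44421 mol → 0.44421 mol Ca, 0.44421 mol O.
SiO2: 53.55/60.083 = 0.89127 mol → 0.89127 mol Si, 1.78254 mol O.
Total oxygen = 2.68237 mol. Normalization factor = 6/2.68237 = 2.23683.
Si per 6 O = 0.89127 × 2.23683 = 1.994.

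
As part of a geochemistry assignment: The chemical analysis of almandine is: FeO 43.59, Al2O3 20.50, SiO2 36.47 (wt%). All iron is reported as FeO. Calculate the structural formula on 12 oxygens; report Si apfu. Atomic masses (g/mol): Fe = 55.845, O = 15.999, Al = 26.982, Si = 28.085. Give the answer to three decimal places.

43.59 wt% FeO ÷ 71.844 g/mol = 0.60673 mol, giving 0.60673 Fe and 0.60673 O.
20.50 wt% Al2O3 ÷ 101.961 g/mol = 0.20106 mol, giving 0.40212 Al and 0.60318 O.
36.47 wt% SiO2 ÷ 60.083 g/mol = 0.60699 mol, giving 0.60699 Si and 1.21398 O.
Oxygen sums to 2.42389; scaling by 12/2.42389 = 4.95072 puts the formula on 12 O.
Si: 0.60699 × 4.95072 = 3.005 atoms per formula unit.

3.005 Si apfu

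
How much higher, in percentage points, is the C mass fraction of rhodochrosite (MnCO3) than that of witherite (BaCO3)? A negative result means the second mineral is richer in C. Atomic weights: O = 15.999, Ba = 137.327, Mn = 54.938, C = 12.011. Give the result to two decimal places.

M(MnCO3) = 114.946 g/mol, so wt% C = 12.011/114.946 × 100 = 10.45%.
M(BaCO3) = 197.335 g/mol, so wt% C = 12.011/197.335 × 100 = 6.09%.
10.45 − 6.09 = 4.36 pp.

4.36 percentage points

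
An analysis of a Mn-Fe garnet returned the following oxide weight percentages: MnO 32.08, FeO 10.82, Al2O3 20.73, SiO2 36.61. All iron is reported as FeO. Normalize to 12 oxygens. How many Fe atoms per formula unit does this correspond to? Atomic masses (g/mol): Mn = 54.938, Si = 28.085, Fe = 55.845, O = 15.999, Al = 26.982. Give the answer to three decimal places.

0.743 Fe apfu

MnO: 32.08/70.937 = 0.45223 mol → 0.45223 mol Mn, 0.45223 mol O.
FeO: 10.82/71.844 = 0.15060 mol → 0.15060 mol Fe, 0.15060 mol O.
Al2O3: 20.73/101.961 = 0.20331 mol → 0.40662 mol Al, 0.60993 mol O.
SiO2: 36.61/60.083 = 0.60932 mol → 0.60932 mol Si, 1.21864 mol O.
Total oxygen = 2.43140 mol. Normalization factor = 12/2.43140 = 4.93543.
Fe per 12 O = 0.15060 × 4.93543 = 0.743.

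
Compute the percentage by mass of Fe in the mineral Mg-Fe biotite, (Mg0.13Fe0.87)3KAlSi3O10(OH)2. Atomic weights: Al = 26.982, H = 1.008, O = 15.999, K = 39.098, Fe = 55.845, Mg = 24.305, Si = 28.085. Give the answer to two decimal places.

29.18 wt%

M((Mg0.13Fe0.87)3KAlSi3O10(OH)2) = 499.573 g/mol.
Fe contributes 2.61 × 55.845 = 145.755 g per mole.
145.755/499.573 = 0.2918 → 29.18%.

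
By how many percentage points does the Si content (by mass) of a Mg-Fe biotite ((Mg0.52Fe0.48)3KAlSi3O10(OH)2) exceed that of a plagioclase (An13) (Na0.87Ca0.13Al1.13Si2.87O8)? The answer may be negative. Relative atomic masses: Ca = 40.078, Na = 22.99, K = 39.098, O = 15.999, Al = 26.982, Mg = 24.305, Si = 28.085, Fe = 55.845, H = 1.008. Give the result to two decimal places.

First mineral: 84.255 g Si in 462.672 g formula = 18.21 wt% Si.
Second mineral: 80.604 g Si in 264.297 g formula = 30.50 wt% Si.
18.21% − 30.50% gives a difference of -12.29 percentage points.

-12.29 percentage points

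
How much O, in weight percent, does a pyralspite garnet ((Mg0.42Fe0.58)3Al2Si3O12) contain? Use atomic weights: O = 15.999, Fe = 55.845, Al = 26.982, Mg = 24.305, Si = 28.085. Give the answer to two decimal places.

41.92 weight percent

Formula mass = 1.26×24.305 + 1.74×55.845 + 2×26.982 + 3×28.085 + 12×15.999 = 458.002 g/mol, of which 191.988 g is O.
So O makes up 191.988/458.002 = 0.4192 of the mass, i.e. 41.92%.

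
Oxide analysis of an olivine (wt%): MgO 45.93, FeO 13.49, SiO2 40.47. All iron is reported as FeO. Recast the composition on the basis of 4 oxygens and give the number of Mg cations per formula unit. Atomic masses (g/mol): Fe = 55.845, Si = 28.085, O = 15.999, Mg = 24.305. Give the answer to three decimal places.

1.704 Mg apfu

45.93 wt% MgO ÷ 40.304 g/mol = 1.13959 mol, giving 1.13959 Mg and 1.13959 O.
13.49 wt% FeO ÷ 71.844 g/mol = 0.18777 mol, giving 0.18777 Fe and 0.18777 O.
40.47 wt% SiO2 ÷ 60.083 g/mol = 0.67357 mol, giving 0.67357 Si and 1.34714 O.
Oxygen sums to 2.67450; scaling by 4/2.67450 = 1.49561 puts the formula on 4 O.
Mg: 1.13959 × 1.49561 = 1.704 atoms per formula unit.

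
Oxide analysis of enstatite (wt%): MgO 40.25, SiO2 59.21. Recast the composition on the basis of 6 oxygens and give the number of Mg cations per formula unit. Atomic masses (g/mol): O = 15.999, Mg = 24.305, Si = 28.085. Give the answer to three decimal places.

2.018 Mg apfu

MgO (M=40.304): mol = 0.99866; Mg = 0.99866, O = 0.99866.
SiO2 (M=60.083): mol = 0.98547; Si = 0.98547, O = 1.97094.
ΣO = 2.96960; factor = 6/ΣO = 2.02047.
Mg apfu = 0.99866 × 2.02047 = 2.018.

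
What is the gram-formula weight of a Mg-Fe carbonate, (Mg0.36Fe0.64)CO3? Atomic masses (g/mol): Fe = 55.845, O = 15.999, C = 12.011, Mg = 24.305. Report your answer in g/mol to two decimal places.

104.50 g/mol

M = 0.36*24.305 + 0.64*55.845 + 1*12.011 + 3*15.999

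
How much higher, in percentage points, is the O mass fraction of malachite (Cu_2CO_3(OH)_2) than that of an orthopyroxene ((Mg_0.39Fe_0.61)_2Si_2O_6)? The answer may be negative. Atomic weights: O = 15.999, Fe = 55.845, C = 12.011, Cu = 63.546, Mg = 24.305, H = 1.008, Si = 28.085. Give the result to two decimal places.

O in Cu_2CO_3(OH)_2: molar mass 221.114 g/mol; 5×15.999 = 79.995 g → 36.18 wt%.
O in (Mg_0.39Fe_0.61)_2Si_2O_6: molar mass 239.253 g/mol; 6×15.999 = 95.994 g → 40.12 wt%.
Difference = 36.18 − 40.12 = -3.94 percentage points.

-3.94 percentage points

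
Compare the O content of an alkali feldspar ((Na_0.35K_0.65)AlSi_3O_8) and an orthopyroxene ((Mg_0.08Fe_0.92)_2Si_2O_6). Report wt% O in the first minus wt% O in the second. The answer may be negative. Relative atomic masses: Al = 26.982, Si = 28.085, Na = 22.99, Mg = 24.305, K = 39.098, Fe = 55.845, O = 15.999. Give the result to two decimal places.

First mineral: 127.992 g O in 272.689 g formula = 46.94 wt% O.
Second mineral: 95.994 g O in 258.808 g formula = 37.09 wt% O.
46.94% − 37.09% gives a difference of 9.85 percentage points.

9.85 percentage points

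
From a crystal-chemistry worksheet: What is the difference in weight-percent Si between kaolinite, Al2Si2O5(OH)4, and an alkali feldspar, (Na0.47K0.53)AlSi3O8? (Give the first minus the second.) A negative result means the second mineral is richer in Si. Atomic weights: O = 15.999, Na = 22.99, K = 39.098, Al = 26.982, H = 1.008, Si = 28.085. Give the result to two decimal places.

Si in Al2Si2O5(OH)4: molar mass 258.157 g/mol; 2×28.085 = 56.170 g → 21.76 wt%.
Si in (Na0.47K0.53)AlSi3O8: molar mass 270.756 g/mol; 3×28.085 = 84.255 g → 31.12 wt%.
Difference = 21.76 − 31.12 = -9.36 percentage points.

-9.36 percentage points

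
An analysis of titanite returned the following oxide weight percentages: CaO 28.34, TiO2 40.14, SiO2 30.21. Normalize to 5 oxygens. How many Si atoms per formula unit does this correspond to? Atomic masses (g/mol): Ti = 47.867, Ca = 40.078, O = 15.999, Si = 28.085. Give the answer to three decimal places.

0.999 Si apfu

CaO: 28.34/56.077 = 0.50538 mol → 0.50538 mol Ca, 0.50538 mol O.
TiO2: 40.14/79.865 = 0.50260 mol → 0.50260 mol Ti, 1.00520 mol O.
SiO2: 30.21/60.083 = 0.50280 mol → 0.50280 mol Si, 1.00560 mol O.
Total oxygen = 2.51618 mol. Normalization factor = 5/2.51618 = 1.98714.
Si per 5 O = 0.50280 × 1.98714 = 0.999.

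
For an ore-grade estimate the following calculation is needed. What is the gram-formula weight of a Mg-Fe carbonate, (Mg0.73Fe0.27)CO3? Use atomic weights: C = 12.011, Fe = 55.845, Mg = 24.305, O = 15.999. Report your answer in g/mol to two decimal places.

The formula mass is the sum 0.73(24.305) + 0.27(55.845) + 1(12.011) + 3(15.999).

92.83 g/mol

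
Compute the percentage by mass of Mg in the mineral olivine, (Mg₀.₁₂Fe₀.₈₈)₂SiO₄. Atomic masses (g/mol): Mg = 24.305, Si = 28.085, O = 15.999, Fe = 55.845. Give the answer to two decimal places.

2.97 wt%

Formula mass = 0.24·24.305 + 1.76·55.845 + 1·28.085 + 4·15.999 = 196.201 g/mol, of which 5.833 g is Mg.
So Mg makes up 5.833/196.201 = 0.0297 of the mass, i.e. 2.97%.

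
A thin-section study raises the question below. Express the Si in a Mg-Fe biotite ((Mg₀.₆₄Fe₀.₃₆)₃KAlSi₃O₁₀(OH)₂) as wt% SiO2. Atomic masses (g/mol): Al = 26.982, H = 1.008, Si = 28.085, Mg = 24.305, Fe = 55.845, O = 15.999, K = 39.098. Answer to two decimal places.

M((Mg₀.₆₄Fe₀.₃₆)₃KAlSi₃O₁₀(OH)₂) = 451.317 g/mol; M(SiO2) = 60.083 g/mol.
Moles SiO2 per formula unit = 3 Si ÷ 1 = 3.0000.
SiO2 fraction = (3.0000 × 60.083) / 451.317 = 180.249/451.317 = 0.3994.

39.94 wt%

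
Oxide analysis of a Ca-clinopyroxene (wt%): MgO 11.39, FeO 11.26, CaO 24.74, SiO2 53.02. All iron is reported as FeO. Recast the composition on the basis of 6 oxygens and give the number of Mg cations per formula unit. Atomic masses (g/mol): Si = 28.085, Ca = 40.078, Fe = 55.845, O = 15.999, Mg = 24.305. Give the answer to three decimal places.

0.641 Mg apfu

MgO (M=40.304): mol = 0.28260; Mg = 0.28260, O = 0.28260.
FeO (M=71.844): mol = 0.15673; Fe = 0.15673, O = 0.15673.
CaO (M=56.077): mol = 0.44118; Ca = 0.44118, O = 0.44118.
SiO2 (M=60.083): mol = 0.88245; Si = 0.88245, O = 1.76490.
ΣO = 2.64541; factor = 6/ΣO = 2.26808.
Mg apfu = 0.28260 × 2.26808 = 0.641.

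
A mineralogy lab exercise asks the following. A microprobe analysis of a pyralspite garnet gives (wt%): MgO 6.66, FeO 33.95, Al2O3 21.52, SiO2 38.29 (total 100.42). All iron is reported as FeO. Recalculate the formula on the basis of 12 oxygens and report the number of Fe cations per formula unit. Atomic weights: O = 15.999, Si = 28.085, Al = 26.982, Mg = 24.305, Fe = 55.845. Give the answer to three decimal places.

2.228 Fe apfu

MgO (M=40.304): mol = 0.16524; Mg = 0.16524, O = 0.16524.
FeO (M=71.844): mol = 0.47255; Fe = 0.47255, O = 0.47255.
Al2O3 (M=101.961): mol = 0.21106; Al = 0.42212, O = 0.63318.
SiO2 (M=60.083): mol = 0.63729; Si = 0.63729, O = 1.27458.
ΣO = 2.54555; factor = 12/ΣO = 4.71411.
Fe apfu = 0.47255 × 4.71411 = 2.228.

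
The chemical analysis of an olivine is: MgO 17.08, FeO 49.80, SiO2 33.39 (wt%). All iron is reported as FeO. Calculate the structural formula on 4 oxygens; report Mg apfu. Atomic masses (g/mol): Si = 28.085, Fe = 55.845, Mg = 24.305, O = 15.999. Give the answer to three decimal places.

0.761 Mg apfu

MgO: 17.08/40.304 = 0.42378 mol → 0.42378 mol Mg, 0.42378 mol O.
FeO: 49.80/71.844 = 0.69317 mol → 0.69317 mol Fe, 0.69317 mol O.
SiO2: 33.39/60.083 = 0.55573 mol → 0.55573 mol Si, 1.11146 mol O.
Total oxygen = 2.22841 mol. Normalization factor = 4/2.22841 = 1.79500.
Mg per 4 O = 0.42378 × 1.79500 = 0.761.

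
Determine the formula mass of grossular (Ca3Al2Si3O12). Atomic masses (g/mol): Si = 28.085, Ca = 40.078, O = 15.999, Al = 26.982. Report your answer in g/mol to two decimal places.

450.44 g/mol

M = 3*40.078 + 2*26.982 + 3*28.085 + 12*15.999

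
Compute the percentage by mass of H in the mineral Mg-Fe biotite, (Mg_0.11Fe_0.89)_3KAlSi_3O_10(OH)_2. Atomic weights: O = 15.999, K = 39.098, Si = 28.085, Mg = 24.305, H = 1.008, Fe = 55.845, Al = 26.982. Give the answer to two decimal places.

0.40 mass %

Formula mass = 0.33·24.305 + 2.67·55.845 + 1·39.098 + 1·26.982 + 3·28.085 + 12·15.999 + 2·1.008 = 501.466 g/mol, of which 2.016 g is H.
So H makes up 2.016/501.466 = 0.0040 of the mass, i.e. 0.40%.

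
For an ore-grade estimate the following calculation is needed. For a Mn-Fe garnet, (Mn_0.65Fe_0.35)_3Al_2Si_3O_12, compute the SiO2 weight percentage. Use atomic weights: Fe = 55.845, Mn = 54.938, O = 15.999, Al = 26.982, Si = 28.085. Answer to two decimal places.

36.34 wt%

M((Mn_0.65Fe_0.35)_3Al_2Si_3O_12) = 495.973 g/mol; M(SiO2) = 60.083 g/mol.
Moles SiO2 per formula unit = 3 Si ÷ 1 = 3.0000.
SiO2 fraction = (3.0000 × 60.083) / 495.973 = 180.249/495.973 = 0.3634.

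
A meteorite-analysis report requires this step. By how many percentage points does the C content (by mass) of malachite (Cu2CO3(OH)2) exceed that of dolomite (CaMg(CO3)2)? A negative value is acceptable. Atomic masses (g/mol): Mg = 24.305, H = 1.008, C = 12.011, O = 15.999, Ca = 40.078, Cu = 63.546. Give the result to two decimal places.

-7.60 percentage points

M(Cu2CO3(OH)2) = 221.114 g/mol, so wt% C = 12.011/221.114 × 100 = 5.43%.
M(CaMg(CO3)2) = 184.399 g/mol, so wt% C = 24.022/184.399 × 100 = 13.03%.
5.43 − 13.03 = -7.60 pp.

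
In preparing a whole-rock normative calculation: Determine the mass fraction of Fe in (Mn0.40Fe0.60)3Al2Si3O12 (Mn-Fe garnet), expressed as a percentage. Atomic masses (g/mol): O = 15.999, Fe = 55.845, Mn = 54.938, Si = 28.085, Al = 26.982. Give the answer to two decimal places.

20.24 mass %

M((Mn0.40Fe0.60)3Al2Si3O12) = 496.654 g/mol.
Fe contributes 1.80 × 55.845 = 100.521 g per mole.
100.521/496.654 = 0.2024 → 20.24%.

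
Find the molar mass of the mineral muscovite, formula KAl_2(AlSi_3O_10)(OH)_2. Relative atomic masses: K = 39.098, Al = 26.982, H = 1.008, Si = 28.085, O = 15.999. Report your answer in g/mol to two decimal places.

398.30 g/mol

K: 1 × 39.098 = 39.0980
Al: 3 × 26.982 = 80.9460
Si: 3 × 28.085 = 84.2550
O: 12 × 15.999 = 191.9880
H: 2 × 1.008 = 2.0160
Summing the contributions gives the formula mass.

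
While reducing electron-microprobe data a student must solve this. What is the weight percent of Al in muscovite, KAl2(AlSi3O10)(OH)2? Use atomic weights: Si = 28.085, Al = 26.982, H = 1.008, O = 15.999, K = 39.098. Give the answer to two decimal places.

20.32 mass %

M(KAl2(AlSi3O10)(OH)2) = 398.303 g/mol.
Al contributes 3 × 26.982 = 80.946 g per mole.
80.946/398.303 = 0.2032 → 20.32%.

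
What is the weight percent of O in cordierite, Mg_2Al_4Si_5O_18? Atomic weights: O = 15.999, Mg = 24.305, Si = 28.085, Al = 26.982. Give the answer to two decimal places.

M(Mg_2Al_4Si_5O_18) = 584.945 g/mol.
O contributes 18 × 15.999 = 287.982 g per mole.
287.982/584.945 = 0.4923 → 49.23%.

49.23 weight percent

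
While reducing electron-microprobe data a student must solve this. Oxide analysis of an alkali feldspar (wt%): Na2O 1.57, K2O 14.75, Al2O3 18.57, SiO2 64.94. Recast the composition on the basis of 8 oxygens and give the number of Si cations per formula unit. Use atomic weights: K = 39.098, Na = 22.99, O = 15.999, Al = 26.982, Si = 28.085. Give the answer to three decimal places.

2.992 Si apfu

1.57 wt% Na2O ÷ 61.979 g/mol = 0.02533 mol, giving 0.05066 Na and 0.02533 O.
14.75 wt% K2O ÷ 94.195 g/mol = 0.15659 mol, giving 0.31318 K and 0.15659 O.
18.57 wt% Al2O3 ÷ 101.961 g/mol = 0.18213 mol, giving 0.36426 Al and 0.54639 O.
64.94 wt% SiO2 ÷ 60.083 g/mol = 1.08084 mol, giving 1.08084 Si and 2.16168 O.
Oxygen sums to 2.88999; scaling by 8/2.88999 = 2.76818 puts the formula on 8 O.
Si: 1.08084 × 2.76818 = 2.992 atoms per formula unit.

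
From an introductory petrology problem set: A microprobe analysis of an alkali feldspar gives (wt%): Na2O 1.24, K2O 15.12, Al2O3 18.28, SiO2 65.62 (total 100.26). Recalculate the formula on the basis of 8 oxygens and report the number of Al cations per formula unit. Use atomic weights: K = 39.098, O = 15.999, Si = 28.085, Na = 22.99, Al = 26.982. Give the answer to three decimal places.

0.988 Al apfu

Na2O: 1.24/61.979 = 0.02001 mol → 0.04002 mol Na, 0.02001 mol O.
K2O: 15.12/94.195 = 0.16052 mol → 0.32104 mol K, 0.16052 mol O.
Al2O3: 18.28/101.961 = 0.17928 mol → 0.35856 mol Al, 0.53784 mol O.
SiO2: 65.62/60.083 = 1.09216 mol → 1.09216 mol Si, 2.18432 mol O.
Total oxygen = 2.90269 mol. Normalization factor = 8/2.90269 = 2.75606.
Al per 8 O = 0.35856 × 2.75606 = 0.988.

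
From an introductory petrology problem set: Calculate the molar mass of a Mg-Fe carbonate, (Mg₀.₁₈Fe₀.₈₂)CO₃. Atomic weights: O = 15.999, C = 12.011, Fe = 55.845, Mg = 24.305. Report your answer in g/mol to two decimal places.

The formula mass is the sum 0.18·24.305 + 0.82·55.845 + 1·12.011 + 3·15.999.

110.18 g/mol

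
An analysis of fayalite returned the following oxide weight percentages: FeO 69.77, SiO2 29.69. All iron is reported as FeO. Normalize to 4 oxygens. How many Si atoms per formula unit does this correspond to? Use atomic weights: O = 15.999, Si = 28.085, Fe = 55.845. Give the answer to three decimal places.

1.009 Si apfu

69.77 wt% FeO ÷ 71.844 g/mol = 0.97113 mol, giving 0.97113 Fe and 0.97113 O.
29.69 wt% SiO2 ÷ 60.083 g/mol = 0.49415 mol, giving 0.49415 Si and 0.98830 O.
Oxygen sums to 1.95943; scaling by 4/1.95943 = 2.04141 puts the formula on 4 O.
Si: 0.49415 × 2.04141 = 1.009 atoms per formula unit.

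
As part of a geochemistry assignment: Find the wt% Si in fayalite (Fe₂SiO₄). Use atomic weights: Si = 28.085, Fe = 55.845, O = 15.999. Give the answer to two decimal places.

13.78 wt%

Molar mass of Fe₂SiO₄: 2*55.845 + 1*28.085 + 4*15.999 = 203.771 g/mol.
Mass of Si per formula unit: 1 × 28.085 = 28.085 g.
Weight fraction Si = 28.085 / 203.771 = 0.1378.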